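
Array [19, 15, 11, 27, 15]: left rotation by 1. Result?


Left rotate by 1: [15, 11, 27, 15, 19]


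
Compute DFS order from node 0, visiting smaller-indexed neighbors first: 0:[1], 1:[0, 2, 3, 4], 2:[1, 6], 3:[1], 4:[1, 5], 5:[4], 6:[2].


DFS stack-based: start with [0]
Visit order: [0, 1, 2, 6, 3, 4, 5]


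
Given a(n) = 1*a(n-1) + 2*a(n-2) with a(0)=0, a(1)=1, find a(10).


Build bottom-up:
...a(8)=85, a(9)=171, a(10)=1*171+2*85=341


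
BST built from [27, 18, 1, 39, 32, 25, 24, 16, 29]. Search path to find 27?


BST root = 27
Search for 27: compare at each node
Path: [27]


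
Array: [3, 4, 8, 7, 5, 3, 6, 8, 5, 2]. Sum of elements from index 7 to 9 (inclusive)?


Prefix sums: [0, 3, 7, 15, 22, 27, 30, 36, 44, 49, 51]
Sum[7..9] = prefix[10] - prefix[7] = 51 - 36 = 15


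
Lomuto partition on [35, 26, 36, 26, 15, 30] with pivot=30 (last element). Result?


Elements <= 30 go left of pivot.
Result: [26, 26, 15, 30, 36, 35], pivot at index 3


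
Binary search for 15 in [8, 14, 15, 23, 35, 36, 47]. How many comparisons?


Search for 15:
[0,6] mid=3 arr[3]=23
[0,2] mid=1 arr[1]=14
[2,2] mid=2 arr[2]=15
Total: 3 comparisons


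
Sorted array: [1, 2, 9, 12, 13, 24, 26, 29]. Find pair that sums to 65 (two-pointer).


Two pointers: lo=0, hi=7
No pair sums to 65


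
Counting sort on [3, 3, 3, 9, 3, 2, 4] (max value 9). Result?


Count array: [0, 0, 1, 4, 1, 0, 0, 0, 0, 1]
Reconstruct: [2, 3, 3, 3, 3, 4, 9]


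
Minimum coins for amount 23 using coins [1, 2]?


dp[0]=0; dp[i]=1+min(dp[i-c] for c in coins)
...dp[18]=9, dp[19]=10, dp[20]=10, dp[21]=11, dp[22]=11, dp[23]=12
Minimum coins for 23 = 12


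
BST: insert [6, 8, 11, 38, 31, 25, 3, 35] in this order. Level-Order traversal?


Root = 6; build tree by BST insertion.
Level-Order traversal: [6, 3, 8, 11, 38, 31, 25, 35]


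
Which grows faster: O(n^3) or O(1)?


constant grows slower than cubic
O(1) is asymptotically smaller; O(n^3) grows faster


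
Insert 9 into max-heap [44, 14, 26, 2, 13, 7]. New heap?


Append 9: [44, 14, 26, 2, 13, 7, 9]
Bubble up: no swaps needed
Result: [44, 14, 26, 2, 13, 7, 9]


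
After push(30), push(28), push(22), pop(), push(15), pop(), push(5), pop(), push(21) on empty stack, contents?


push(30) -> [30]
push(28) -> [30, 28]
push(22) -> [30, 28, 22]
pop() returns 22 -> [30, 28]
push(15) -> [30, 28, 15]
pop() returns 15 -> [30, 28]
push(5) -> [30, 28, 5]
pop() returns 5 -> [30, 28]
push(21) -> [30, 28, 21]
Final stack (bottom to top): [30, 28, 21]


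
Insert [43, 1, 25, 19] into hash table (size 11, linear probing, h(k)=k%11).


Insertions: 43->slot 10; 1->slot 1; 25->slot 3; 19->slot 8
Table: [None, 1, None, 25, None, None, None, None, 19, None, 43]


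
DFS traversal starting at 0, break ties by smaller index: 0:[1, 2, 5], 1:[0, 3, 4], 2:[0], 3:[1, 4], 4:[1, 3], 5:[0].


DFS stack-based: start with [0]
Visit order: [0, 1, 3, 4, 2, 5]


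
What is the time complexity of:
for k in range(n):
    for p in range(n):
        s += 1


Per nesting level: O(n) * O(n) = O(n^2)
Complexity: O(n^2)


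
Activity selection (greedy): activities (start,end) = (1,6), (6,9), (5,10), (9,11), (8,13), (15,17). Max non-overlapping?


Greedy: pick earliest-ending, then skip overlaps.
Selected (4 activities): [(1, 6), (6, 9), (9, 11), (15, 17)]


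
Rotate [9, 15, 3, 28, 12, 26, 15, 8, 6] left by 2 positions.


Left rotate by 2: [3, 28, 12, 26, 15, 8, 6, 9, 15]


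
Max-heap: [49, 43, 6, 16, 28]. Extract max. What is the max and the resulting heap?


Max = 49
Replace root with last, heapify down
Resulting heap: [43, 28, 6, 16]


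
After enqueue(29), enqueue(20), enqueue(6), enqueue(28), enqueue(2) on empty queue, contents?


enqueue(29) -> [29]
enqueue(20) -> [29, 20]
enqueue(6) -> [29, 20, 6]
enqueue(28) -> [29, 20, 6, 28]
enqueue(2) -> [29, 20, 6, 28, 2]
Final queue (front to back): [29, 20, 6, 28, 2]


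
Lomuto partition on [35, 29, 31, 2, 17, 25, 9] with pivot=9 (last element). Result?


Elements <= 9 go left of pivot.
Result: [2, 9, 31, 35, 17, 25, 29], pivot at index 1


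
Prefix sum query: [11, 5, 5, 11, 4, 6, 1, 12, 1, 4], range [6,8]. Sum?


Prefix sums: [0, 11, 16, 21, 32, 36, 42, 43, 55, 56, 60]
Sum[6..8] = prefix[9] - prefix[6] = 56 - 42 = 14


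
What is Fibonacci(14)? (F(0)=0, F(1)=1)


F(n)=F(n-1)+F(n-2)
...F(12)=144, F(13)=233, F(14)=377


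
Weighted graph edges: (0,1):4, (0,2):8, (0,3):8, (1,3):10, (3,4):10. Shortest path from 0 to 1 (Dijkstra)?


Dijkstra from 0:
Distances: {0: 0, 1: 4, 2: 8, 3: 8, 4: 18}
Shortest distance to 1 = 4, path = [0, 1]


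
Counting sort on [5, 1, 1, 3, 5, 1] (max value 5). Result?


Count array: [0, 3, 0, 1, 0, 2]
Reconstruct: [1, 1, 1, 3, 5, 5]


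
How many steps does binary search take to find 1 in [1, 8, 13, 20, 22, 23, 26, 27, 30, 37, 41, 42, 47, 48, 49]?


Search for 1:
[0,14] mid=7 arr[7]=27
[0,6] mid=3 arr[3]=20
[0,2] mid=1 arr[1]=8
[0,0] mid=0 arr[0]=1
Total: 4 comparisons


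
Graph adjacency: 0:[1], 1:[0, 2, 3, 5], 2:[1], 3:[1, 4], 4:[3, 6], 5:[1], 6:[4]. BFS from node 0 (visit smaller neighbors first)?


BFS queue: start with [0]
Visit order: [0, 1, 2, 3, 5, 4, 6]


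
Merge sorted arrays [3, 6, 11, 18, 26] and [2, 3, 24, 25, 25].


Compare heads, take smaller each step.
Merged: [2, 3, 3, 6, 11, 18, 24, 25, 25, 26]


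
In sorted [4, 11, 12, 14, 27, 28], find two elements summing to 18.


Two pointers: lo=0, hi=5
Found pair: (4, 14) summing to 18


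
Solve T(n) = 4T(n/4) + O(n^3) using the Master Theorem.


a=4, b=4, c=3. log_4(4)=1 < c=3. Case 3: O(n^c) = O(n^3)
Complexity: O(n^3)


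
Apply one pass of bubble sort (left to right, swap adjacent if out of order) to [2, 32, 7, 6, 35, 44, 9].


After one pass: [2, 7, 6, 32, 35, 9, 44]


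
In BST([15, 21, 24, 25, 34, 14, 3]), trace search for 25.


BST root = 15
Search for 25: compare at each node
Path: [15, 21, 24, 25]


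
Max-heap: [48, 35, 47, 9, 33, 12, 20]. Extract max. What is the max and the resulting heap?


Max = 48
Replace root with last, heapify down
Resulting heap: [47, 35, 20, 9, 33, 12]


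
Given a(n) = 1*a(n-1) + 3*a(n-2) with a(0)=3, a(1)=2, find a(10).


Build bottom-up:
...a(8)=1307, a(9)=2969, a(10)=1*2969+3*1307=6890


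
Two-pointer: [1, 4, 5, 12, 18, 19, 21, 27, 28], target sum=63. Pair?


Two pointers: lo=0, hi=8
No pair sums to 63


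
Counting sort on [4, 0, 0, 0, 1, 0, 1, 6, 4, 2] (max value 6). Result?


Count array: [4, 2, 1, 0, 2, 0, 1]
Reconstruct: [0, 0, 0, 0, 1, 1, 2, 4, 4, 6]


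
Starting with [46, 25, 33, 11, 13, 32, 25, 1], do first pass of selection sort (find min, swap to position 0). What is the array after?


After one pass: [1, 25, 33, 11, 13, 32, 25, 46]


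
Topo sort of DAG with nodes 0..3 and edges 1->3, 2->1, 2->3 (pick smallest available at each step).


Kahn's algorithm, process smallest node first
Order: [0, 2, 1, 3]


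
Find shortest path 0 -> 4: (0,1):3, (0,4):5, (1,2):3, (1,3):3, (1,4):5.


Dijkstra from 0:
Distances: {0: 0, 1: 3, 2: 6, 3: 6, 4: 5}
Shortest distance to 4 = 5, path = [0, 4]


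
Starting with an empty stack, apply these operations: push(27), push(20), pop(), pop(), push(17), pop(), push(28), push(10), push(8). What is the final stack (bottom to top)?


push(27) -> [27]
push(20) -> [27, 20]
pop() returns 20 -> [27]
pop() returns 27 -> []
push(17) -> [17]
pop() returns 17 -> []
push(28) -> [28]
push(10) -> [28, 10]
push(8) -> [28, 10, 8]
Final stack (bottom to top): [28, 10, 8]


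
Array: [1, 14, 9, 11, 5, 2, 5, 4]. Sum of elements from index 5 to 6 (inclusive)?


Prefix sums: [0, 1, 15, 24, 35, 40, 42, 47, 51]
Sum[5..6] = prefix[7] - prefix[5] = 47 - 40 = 7


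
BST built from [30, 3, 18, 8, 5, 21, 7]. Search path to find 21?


BST root = 30
Search for 21: compare at each node
Path: [30, 3, 18, 21]


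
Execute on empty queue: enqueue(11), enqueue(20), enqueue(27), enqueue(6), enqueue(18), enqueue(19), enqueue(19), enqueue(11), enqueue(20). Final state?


enqueue(11) -> [11]
enqueue(20) -> [11, 20]
enqueue(27) -> [11, 20, 27]
enqueue(6) -> [11, 20, 27, 6]
enqueue(18) -> [11, 20, 27, 6, 18]
enqueue(19) -> [11, 20, 27, 6, 18, 19]
enqueue(19) -> [11, 20, 27, 6, 18, 19, 19]
enqueue(11) -> [11, 20, 27, 6, 18, 19, 19, 11]
enqueue(20) -> [11, 20, 27, 6, 18, 19, 19, 11, 20]
Final queue (front to back): [11, 20, 27, 6, 18, 19, 19, 11, 20]


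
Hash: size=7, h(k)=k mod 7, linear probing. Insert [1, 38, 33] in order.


Insertions: 1->slot 1; 38->slot 3; 33->slot 5
Table: [None, 1, None, 38, None, 33, None]


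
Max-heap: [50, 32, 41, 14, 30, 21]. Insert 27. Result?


Append 27: [50, 32, 41, 14, 30, 21, 27]
Bubble up: no swaps needed
Result: [50, 32, 41, 14, 30, 21, 27]


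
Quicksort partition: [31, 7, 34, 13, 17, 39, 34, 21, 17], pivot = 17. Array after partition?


Elements <= 17 go left of pivot.
Result: [7, 13, 17, 17, 34, 39, 34, 21, 31], pivot at index 3


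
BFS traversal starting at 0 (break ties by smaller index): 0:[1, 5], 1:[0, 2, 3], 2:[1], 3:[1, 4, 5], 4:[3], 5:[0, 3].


BFS queue: start with [0]
Visit order: [0, 1, 5, 2, 3, 4]


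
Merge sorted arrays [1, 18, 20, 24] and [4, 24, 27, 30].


Compare heads, take smaller each step.
Merged: [1, 4, 18, 20, 24, 24, 27, 30]


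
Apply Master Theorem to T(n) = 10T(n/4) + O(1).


a=10, b=4, c=0. log_4(10)=1.661 > c=0. Case 1: O(n^log_b(a)) = O(n^1.661)
Complexity: O(n^1.661)


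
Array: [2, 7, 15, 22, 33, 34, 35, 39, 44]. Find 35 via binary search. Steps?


Search for 35:
[0,8] mid=4 arr[4]=33
[5,8] mid=6 arr[6]=35
Total: 2 comparisons


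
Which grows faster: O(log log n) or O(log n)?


double-logarithmic grows slower than logarithmic
O(log log n) is asymptotically smaller; O(log n) grows faster


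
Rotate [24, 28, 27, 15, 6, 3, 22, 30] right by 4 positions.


Right rotate by 4: [6, 3, 22, 30, 24, 28, 27, 15]


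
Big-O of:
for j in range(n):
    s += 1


Per nesting level: O(n) = O(n)
Complexity: O(n)


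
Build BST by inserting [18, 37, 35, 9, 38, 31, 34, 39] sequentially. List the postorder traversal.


Root = 18; build tree by BST insertion.
Postorder traversal: [9, 34, 31, 35, 39, 38, 37, 18]


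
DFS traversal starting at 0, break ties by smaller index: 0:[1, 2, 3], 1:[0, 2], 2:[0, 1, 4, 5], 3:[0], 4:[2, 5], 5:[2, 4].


DFS stack-based: start with [0]
Visit order: [0, 1, 2, 4, 5, 3]


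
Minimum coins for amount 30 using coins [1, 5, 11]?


dp[0]=0; dp[i]=1+min(dp[i-c] for c in coins)
...dp[25]=5, dp[26]=4, dp[27]=3, dp[28]=4, dp[29]=5, dp[30]=6
Minimum coins for 30 = 6


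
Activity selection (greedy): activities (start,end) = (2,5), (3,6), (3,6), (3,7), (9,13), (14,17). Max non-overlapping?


Greedy: pick earliest-ending, then skip overlaps.
Selected (3 activities): [(2, 5), (9, 13), (14, 17)]


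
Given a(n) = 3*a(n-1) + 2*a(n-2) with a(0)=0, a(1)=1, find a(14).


Build bottom-up:
...a(12)=1010295, a(13)=3598219, a(14)=3*3598219+2*1010295=12815247


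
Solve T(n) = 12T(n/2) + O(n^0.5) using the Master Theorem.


a=12, b=2, c=0.5. log_2(12)=3.585 > c=0.5. Case 1: O(n^log_b(a)) = O(n^3.585)
Complexity: O(n^3.585)


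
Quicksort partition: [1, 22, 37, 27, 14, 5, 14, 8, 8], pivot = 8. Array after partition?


Elements <= 8 go left of pivot.
Result: [1, 5, 8, 8, 14, 22, 14, 37, 27], pivot at index 3


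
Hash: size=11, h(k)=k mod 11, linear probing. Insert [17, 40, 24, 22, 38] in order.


Insertions: 17->slot 6; 40->slot 7; 24->slot 2; 22->slot 0; 38->slot 5
Table: [22, None, 24, None, None, 38, 17, 40, None, None, None]


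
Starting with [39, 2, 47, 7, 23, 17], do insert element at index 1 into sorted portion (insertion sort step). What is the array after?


After one pass: [2, 39, 47, 7, 23, 17]


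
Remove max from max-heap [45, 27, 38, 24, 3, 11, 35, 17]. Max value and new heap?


Max = 45
Replace root with last, heapify down
Resulting heap: [38, 27, 35, 24, 3, 11, 17]


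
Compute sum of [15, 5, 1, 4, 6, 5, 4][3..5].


Prefix sums: [0, 15, 20, 21, 25, 31, 36, 40]
Sum[3..5] = prefix[6] - prefix[3] = 36 - 21 = 15


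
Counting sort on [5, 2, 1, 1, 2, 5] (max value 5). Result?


Count array: [0, 2, 2, 0, 0, 2]
Reconstruct: [1, 1, 2, 2, 5, 5]


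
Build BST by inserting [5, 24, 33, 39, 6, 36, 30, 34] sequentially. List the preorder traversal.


Root = 5; build tree by BST insertion.
Preorder traversal: [5, 24, 6, 33, 30, 39, 36, 34]


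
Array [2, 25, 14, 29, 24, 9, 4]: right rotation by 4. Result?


Right rotate by 4: [29, 24, 9, 4, 2, 25, 14]


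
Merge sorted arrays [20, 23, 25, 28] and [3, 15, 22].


Compare heads, take smaller each step.
Merged: [3, 15, 20, 22, 23, 25, 28]


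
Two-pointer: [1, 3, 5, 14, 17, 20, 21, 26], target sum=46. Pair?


Two pointers: lo=0, hi=7
Found pair: (20, 26) summing to 46


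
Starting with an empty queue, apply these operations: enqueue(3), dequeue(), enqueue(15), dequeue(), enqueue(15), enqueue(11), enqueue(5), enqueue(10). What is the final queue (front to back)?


enqueue(3) -> [3]
dequeue() returns 3 -> []
enqueue(15) -> [15]
dequeue() returns 15 -> []
enqueue(15) -> [15]
enqueue(11) -> [15, 11]
enqueue(5) -> [15, 11, 5]
enqueue(10) -> [15, 11, 5, 10]
Final queue (front to back): [15, 11, 5, 10]


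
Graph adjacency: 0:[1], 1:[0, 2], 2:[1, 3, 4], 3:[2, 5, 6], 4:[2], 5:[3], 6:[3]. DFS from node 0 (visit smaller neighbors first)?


DFS stack-based: start with [0]
Visit order: [0, 1, 2, 3, 5, 6, 4]


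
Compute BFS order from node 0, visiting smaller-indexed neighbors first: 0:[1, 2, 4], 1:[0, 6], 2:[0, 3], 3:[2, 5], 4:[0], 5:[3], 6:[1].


BFS queue: start with [0]
Visit order: [0, 1, 2, 4, 6, 3, 5]


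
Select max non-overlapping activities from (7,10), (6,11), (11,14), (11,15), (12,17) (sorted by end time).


Greedy: pick earliest-ending, then skip overlaps.
Selected (2 activities): [(7, 10), (11, 14)]


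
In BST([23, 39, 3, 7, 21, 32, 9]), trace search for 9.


BST root = 23
Search for 9: compare at each node
Path: [23, 3, 7, 21, 9]


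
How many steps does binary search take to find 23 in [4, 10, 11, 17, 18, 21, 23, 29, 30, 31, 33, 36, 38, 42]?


Search for 23:
[0,13] mid=6 arr[6]=23
Total: 1 comparisons


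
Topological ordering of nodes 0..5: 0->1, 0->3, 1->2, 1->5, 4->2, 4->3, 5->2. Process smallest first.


Kahn's algorithm, process smallest node first
Order: [0, 1, 4, 3, 5, 2]


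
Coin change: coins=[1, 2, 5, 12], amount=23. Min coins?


dp[0]=0; dp[i]=1+min(dp[i-c] for c in coins)
...dp[18]=3, dp[19]=3, dp[20]=4, dp[21]=4, dp[22]=3, dp[23]=4
Minimum coins for 23 = 4


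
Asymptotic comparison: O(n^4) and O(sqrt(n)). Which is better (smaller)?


sublinear grows slower than quartic
O(sqrt(n)) is asymptotically smaller; O(n^4) grows faster


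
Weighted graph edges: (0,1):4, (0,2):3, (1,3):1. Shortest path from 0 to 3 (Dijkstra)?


Dijkstra from 0:
Distances: {0: 0, 1: 4, 2: 3, 3: 5}
Shortest distance to 3 = 5, path = [0, 1, 3]


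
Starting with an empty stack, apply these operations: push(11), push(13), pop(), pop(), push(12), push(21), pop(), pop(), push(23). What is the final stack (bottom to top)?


push(11) -> [11]
push(13) -> [11, 13]
pop() returns 13 -> [11]
pop() returns 11 -> []
push(12) -> [12]
push(21) -> [12, 21]
pop() returns 21 -> [12]
pop() returns 12 -> []
push(23) -> [23]
Final stack (bottom to top): [23]


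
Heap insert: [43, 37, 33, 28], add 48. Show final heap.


Append 48: [43, 37, 33, 28, 48]
Bubble up: swap idx 4(48) with idx 1(37); swap idx 1(48) with idx 0(43)
Result: [48, 43, 33, 28, 37]


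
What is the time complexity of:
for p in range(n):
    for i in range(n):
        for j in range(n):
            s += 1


Per nesting level: O(n) * O(n) * O(n) = O(n^3)
Complexity: O(n^3)


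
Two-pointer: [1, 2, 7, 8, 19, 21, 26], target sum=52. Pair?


Two pointers: lo=0, hi=6
No pair sums to 52


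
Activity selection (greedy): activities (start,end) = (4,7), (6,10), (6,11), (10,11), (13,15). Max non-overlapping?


Greedy: pick earliest-ending, then skip overlaps.
Selected (3 activities): [(4, 7), (10, 11), (13, 15)]


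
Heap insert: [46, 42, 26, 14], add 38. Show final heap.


Append 38: [46, 42, 26, 14, 38]
Bubble up: no swaps needed
Result: [46, 42, 26, 14, 38]


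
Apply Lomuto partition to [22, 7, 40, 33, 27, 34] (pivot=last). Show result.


Elements <= 34 go left of pivot.
Result: [22, 7, 33, 27, 34, 40], pivot at index 4


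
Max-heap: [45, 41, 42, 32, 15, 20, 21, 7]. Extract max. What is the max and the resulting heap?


Max = 45
Replace root with last, heapify down
Resulting heap: [42, 41, 21, 32, 15, 20, 7]


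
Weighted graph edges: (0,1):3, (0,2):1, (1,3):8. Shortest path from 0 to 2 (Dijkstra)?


Dijkstra from 0:
Distances: {0: 0, 1: 3, 2: 1, 3: 11}
Shortest distance to 2 = 1, path = [0, 2]


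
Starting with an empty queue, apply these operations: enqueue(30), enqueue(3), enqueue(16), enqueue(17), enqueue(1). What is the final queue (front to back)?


enqueue(30) -> [30]
enqueue(3) -> [30, 3]
enqueue(16) -> [30, 3, 16]
enqueue(17) -> [30, 3, 16, 17]
enqueue(1) -> [30, 3, 16, 17, 1]
Final queue (front to back): [30, 3, 16, 17, 1]


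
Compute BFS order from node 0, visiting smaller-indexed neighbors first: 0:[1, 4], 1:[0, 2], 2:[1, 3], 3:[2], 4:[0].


BFS queue: start with [0]
Visit order: [0, 1, 4, 2, 3]


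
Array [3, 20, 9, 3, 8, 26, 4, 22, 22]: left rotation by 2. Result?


Left rotate by 2: [9, 3, 8, 26, 4, 22, 22, 3, 20]


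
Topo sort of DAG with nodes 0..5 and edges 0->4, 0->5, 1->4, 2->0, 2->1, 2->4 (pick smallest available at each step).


Kahn's algorithm, process smallest node first
Order: [2, 0, 1, 3, 4, 5]


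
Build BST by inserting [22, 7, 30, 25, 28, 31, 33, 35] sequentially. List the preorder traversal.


Root = 22; build tree by BST insertion.
Preorder traversal: [22, 7, 30, 25, 28, 31, 33, 35]


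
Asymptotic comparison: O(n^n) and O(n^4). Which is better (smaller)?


quartic grows slower than n^n
O(n^4) is asymptotically smaller; O(n^n) grows faster


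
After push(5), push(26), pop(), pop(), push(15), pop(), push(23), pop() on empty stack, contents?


push(5) -> [5]
push(26) -> [5, 26]
pop() returns 26 -> [5]
pop() returns 5 -> []
push(15) -> [15]
pop() returns 15 -> []
push(23) -> [23]
pop() returns 23 -> []
Final stack (bottom to top): []


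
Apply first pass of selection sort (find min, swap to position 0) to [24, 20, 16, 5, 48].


After one pass: [5, 20, 16, 24, 48]


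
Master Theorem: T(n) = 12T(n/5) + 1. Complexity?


a=12, b=5, c=0. log_5(12)=1.544 > c=0. Case 1: O(n^log_b(a)) = O(n^1.544)
Complexity: O(n^1.544)


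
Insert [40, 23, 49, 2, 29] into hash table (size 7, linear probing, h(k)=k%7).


Insertions: 40->slot 5; 23->slot 2; 49->slot 0; 2->slot 3; 29->slot 1
Table: [49, 29, 23, 2, None, 40, None]


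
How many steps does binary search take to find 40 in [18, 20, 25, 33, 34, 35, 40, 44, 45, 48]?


Search for 40:
[0,9] mid=4 arr[4]=34
[5,9] mid=7 arr[7]=44
[5,6] mid=5 arr[5]=35
[6,6] mid=6 arr[6]=40
Total: 4 comparisons


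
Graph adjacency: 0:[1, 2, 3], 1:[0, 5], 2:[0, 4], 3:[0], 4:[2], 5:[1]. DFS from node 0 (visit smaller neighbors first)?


DFS stack-based: start with [0]
Visit order: [0, 1, 5, 2, 4, 3]


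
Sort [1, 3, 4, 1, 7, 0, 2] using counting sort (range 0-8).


Count array: [1, 2, 1, 1, 1, 0, 0, 1, 0]
Reconstruct: [0, 1, 1, 2, 3, 4, 7]


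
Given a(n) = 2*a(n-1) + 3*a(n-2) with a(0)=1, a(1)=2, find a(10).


Build bottom-up:
...a(8)=4921, a(9)=14762, a(10)=2*14762+3*4921=44287


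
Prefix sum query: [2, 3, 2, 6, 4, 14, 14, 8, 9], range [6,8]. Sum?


Prefix sums: [0, 2, 5, 7, 13, 17, 31, 45, 53, 62]
Sum[6..8] = prefix[9] - prefix[6] = 62 - 31 = 31


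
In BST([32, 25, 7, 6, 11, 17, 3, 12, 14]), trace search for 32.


BST root = 32
Search for 32: compare at each node
Path: [32]


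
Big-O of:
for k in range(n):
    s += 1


Per nesting level: O(n) = O(n)
Complexity: O(n)


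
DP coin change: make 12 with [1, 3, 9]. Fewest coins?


dp[0]=0; dp[i]=1+min(dp[i-c] for c in coins)
...dp[7]=3, dp[8]=4, dp[9]=1, dp[10]=2, dp[11]=3, dp[12]=2
Minimum coins for 12 = 2


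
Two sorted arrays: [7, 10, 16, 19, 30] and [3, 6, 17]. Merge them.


Compare heads, take smaller each step.
Merged: [3, 6, 7, 10, 16, 17, 19, 30]


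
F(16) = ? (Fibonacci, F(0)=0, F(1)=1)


F(n)=F(n-1)+F(n-2)
...F(14)=377, F(15)=610, F(16)=987


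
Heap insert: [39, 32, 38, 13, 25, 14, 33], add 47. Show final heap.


Append 47: [39, 32, 38, 13, 25, 14, 33, 47]
Bubble up: swap idx 7(47) with idx 3(13); swap idx 3(47) with idx 1(32); swap idx 1(47) with idx 0(39)
Result: [47, 39, 38, 32, 25, 14, 33, 13]


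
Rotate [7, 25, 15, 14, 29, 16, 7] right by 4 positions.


Right rotate by 4: [14, 29, 16, 7, 7, 25, 15]


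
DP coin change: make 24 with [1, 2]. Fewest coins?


dp[0]=0; dp[i]=1+min(dp[i-c] for c in coins)
...dp[19]=10, dp[20]=10, dp[21]=11, dp[22]=11, dp[23]=12, dp[24]=12
Minimum coins for 24 = 12


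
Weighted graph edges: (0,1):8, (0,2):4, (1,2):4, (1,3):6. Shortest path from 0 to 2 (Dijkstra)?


Dijkstra from 0:
Distances: {0: 0, 1: 8, 2: 4, 3: 14}
Shortest distance to 2 = 4, path = [0, 2]


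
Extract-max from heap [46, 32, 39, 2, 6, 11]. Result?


Max = 46
Replace root with last, heapify down
Resulting heap: [39, 32, 11, 2, 6]


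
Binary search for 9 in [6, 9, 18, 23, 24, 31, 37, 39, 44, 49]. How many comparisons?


Search for 9:
[0,9] mid=4 arr[4]=24
[0,3] mid=1 arr[1]=9
Total: 2 comparisons


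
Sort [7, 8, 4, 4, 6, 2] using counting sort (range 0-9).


Count array: [0, 0, 1, 0, 2, 0, 1, 1, 1, 0]
Reconstruct: [2, 4, 4, 6, 7, 8]


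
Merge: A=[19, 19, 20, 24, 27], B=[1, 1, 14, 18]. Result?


Compare heads, take smaller each step.
Merged: [1, 1, 14, 18, 19, 19, 20, 24, 27]


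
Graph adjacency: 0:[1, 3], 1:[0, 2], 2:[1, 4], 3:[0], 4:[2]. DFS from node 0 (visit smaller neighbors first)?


DFS stack-based: start with [0]
Visit order: [0, 1, 2, 4, 3]


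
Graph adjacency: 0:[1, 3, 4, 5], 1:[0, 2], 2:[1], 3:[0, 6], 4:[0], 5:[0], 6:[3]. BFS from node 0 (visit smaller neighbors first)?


BFS queue: start with [0]
Visit order: [0, 1, 3, 4, 5, 2, 6]


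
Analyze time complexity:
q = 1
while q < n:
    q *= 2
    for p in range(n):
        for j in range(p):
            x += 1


Per nesting level: O(log n) * O(n) * O(n) [triangular over p] = O(n^2 log n)
Complexity: O(n^2 log n)


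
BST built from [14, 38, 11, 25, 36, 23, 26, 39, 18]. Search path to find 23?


BST root = 14
Search for 23: compare at each node
Path: [14, 38, 25, 23]


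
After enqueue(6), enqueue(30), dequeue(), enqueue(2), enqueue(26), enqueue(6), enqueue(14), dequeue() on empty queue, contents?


enqueue(6) -> [6]
enqueue(30) -> [6, 30]
dequeue() returns 6 -> [30]
enqueue(2) -> [30, 2]
enqueue(26) -> [30, 2, 26]
enqueue(6) -> [30, 2, 26, 6]
enqueue(14) -> [30, 2, 26, 6, 14]
dequeue() returns 30 -> [2, 26, 6, 14]
Final queue (front to back): [2, 26, 6, 14]


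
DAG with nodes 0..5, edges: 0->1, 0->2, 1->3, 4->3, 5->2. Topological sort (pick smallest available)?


Kahn's algorithm, process smallest node first
Order: [0, 1, 4, 3, 5, 2]


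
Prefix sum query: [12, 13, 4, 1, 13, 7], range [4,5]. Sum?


Prefix sums: [0, 12, 25, 29, 30, 43, 50]
Sum[4..5] = prefix[6] - prefix[4] = 50 - 30 = 20


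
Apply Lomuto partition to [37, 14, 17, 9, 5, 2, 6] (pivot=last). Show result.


Elements <= 6 go left of pivot.
Result: [5, 2, 6, 9, 37, 14, 17], pivot at index 2


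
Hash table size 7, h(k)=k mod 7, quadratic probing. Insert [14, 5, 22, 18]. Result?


Insertions: 14->slot 0; 5->slot 5; 22->slot 1; 18->slot 4
Table: [14, 22, None, None, 18, 5, None]


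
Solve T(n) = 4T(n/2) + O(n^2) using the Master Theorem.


a=4, b=2, c=2. log_2(4)=2 = c=2. Case 2: O(n^c log n) = O(n^2 log n)
Complexity: O(n^2 log n)


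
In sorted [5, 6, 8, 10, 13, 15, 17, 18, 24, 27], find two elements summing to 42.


Two pointers: lo=0, hi=9
Found pair: (15, 27) summing to 42


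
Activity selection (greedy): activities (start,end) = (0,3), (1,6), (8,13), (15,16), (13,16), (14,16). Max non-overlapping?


Greedy: pick earliest-ending, then skip overlaps.
Selected (3 activities): [(0, 3), (8, 13), (15, 16)]


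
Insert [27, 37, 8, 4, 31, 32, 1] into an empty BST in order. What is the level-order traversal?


Root = 27; build tree by BST insertion.
Level-Order traversal: [27, 8, 37, 4, 31, 1, 32]


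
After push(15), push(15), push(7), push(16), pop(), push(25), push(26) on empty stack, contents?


push(15) -> [15]
push(15) -> [15, 15]
push(7) -> [15, 15, 7]
push(16) -> [15, 15, 7, 16]
pop() returns 16 -> [15, 15, 7]
push(25) -> [15, 15, 7, 25]
push(26) -> [15, 15, 7, 25, 26]
Final stack (bottom to top): [15, 15, 7, 25, 26]


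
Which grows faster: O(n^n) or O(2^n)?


exponential grows slower than n^n
O(2^n) is asymptotically smaller; O(n^n) grows faster


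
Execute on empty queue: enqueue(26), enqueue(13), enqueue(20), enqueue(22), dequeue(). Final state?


enqueue(26) -> [26]
enqueue(13) -> [26, 13]
enqueue(20) -> [26, 13, 20]
enqueue(22) -> [26, 13, 20, 22]
dequeue() returns 26 -> [13, 20, 22]
Final queue (front to back): [13, 20, 22]


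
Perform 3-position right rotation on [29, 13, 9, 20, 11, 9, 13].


Right rotate by 3: [11, 9, 13, 29, 13, 9, 20]


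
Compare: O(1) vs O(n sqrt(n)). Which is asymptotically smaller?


constant grows slower than n^1.5
O(1) is asymptotically smaller; O(n sqrt(n)) grows faster


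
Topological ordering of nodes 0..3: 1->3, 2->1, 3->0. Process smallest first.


Kahn's algorithm, process smallest node first
Order: [2, 1, 3, 0]


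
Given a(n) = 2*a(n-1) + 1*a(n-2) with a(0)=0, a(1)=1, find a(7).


Build bottom-up:
...a(5)=29, a(6)=70, a(7)=2*70+1*29=169


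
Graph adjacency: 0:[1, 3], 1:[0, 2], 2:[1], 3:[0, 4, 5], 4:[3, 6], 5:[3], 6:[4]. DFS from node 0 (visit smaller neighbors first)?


DFS stack-based: start with [0]
Visit order: [0, 1, 2, 3, 4, 6, 5]


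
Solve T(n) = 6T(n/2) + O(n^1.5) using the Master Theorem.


a=6, b=2, c=1.5. log_2(6)=2.585 > c=1.5. Case 1: O(n^log_b(a)) = O(n^2.585)
Complexity: O(n^2.585)


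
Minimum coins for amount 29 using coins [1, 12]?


dp[0]=0; dp[i]=1+min(dp[i-c] for c in coins)
...dp[24]=2, dp[25]=3, dp[26]=4, dp[27]=5, dp[28]=6, dp[29]=7
Minimum coins for 29 = 7


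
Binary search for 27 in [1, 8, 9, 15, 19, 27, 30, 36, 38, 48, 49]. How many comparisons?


Search for 27:
[0,10] mid=5 arr[5]=27
Total: 1 comparisons


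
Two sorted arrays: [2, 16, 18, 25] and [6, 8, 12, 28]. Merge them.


Compare heads, take smaller each step.
Merged: [2, 6, 8, 12, 16, 18, 25, 28]


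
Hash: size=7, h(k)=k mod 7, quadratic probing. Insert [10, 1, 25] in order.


Insertions: 10->slot 3; 1->slot 1; 25->slot 4
Table: [None, 1, None, 10, 25, None, None]


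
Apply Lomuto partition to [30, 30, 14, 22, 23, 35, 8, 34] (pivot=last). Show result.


Elements <= 34 go left of pivot.
Result: [30, 30, 14, 22, 23, 8, 34, 35], pivot at index 6


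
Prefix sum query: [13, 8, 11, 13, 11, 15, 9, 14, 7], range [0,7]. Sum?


Prefix sums: [0, 13, 21, 32, 45, 56, 71, 80, 94, 101]
Sum[0..7] = prefix[8] - prefix[0] = 94 - 0 = 94


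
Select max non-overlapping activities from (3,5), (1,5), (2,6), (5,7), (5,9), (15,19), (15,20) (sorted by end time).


Greedy: pick earliest-ending, then skip overlaps.
Selected (3 activities): [(3, 5), (5, 7), (15, 19)]


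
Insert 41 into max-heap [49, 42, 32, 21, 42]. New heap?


Append 41: [49, 42, 32, 21, 42, 41]
Bubble up: swap idx 5(41) with idx 2(32)
Result: [49, 42, 41, 21, 42, 32]


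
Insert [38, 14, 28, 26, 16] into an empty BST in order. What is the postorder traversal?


Root = 38; build tree by BST insertion.
Postorder traversal: [16, 26, 28, 14, 38]


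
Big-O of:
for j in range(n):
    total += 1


Per nesting level: O(n) = O(n)
Complexity: O(n)


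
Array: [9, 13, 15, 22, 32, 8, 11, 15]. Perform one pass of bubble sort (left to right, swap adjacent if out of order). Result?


After one pass: [9, 13, 15, 22, 8, 11, 15, 32]


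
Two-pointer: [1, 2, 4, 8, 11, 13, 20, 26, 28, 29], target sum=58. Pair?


Two pointers: lo=0, hi=9
No pair sums to 58


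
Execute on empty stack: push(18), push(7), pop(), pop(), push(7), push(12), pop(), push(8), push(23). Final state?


push(18) -> [18]
push(7) -> [18, 7]
pop() returns 7 -> [18]
pop() returns 18 -> []
push(7) -> [7]
push(12) -> [7, 12]
pop() returns 12 -> [7]
push(8) -> [7, 8]
push(23) -> [7, 8, 23]
Final stack (bottom to top): [7, 8, 23]


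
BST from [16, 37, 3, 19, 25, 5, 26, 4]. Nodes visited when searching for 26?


BST root = 16
Search for 26: compare at each node
Path: [16, 37, 19, 25, 26]


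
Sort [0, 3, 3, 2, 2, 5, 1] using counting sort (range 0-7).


Count array: [1, 1, 2, 2, 0, 1, 0, 0]
Reconstruct: [0, 1, 2, 2, 3, 3, 5]


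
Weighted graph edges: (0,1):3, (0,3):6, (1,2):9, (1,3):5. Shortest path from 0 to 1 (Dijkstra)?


Dijkstra from 0:
Distances: {0: 0, 1: 3, 2: 12, 3: 6}
Shortest distance to 1 = 3, path = [0, 1]


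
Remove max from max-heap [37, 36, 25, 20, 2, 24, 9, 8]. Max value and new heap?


Max = 37
Replace root with last, heapify down
Resulting heap: [36, 20, 25, 8, 2, 24, 9]


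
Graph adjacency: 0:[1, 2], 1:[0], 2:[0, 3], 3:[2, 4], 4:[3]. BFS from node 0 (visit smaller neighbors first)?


BFS queue: start with [0]
Visit order: [0, 1, 2, 3, 4]


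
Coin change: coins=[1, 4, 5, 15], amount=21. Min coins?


dp[0]=0; dp[i]=1+min(dp[i-c] for c in coins)
...dp[16]=2, dp[17]=3, dp[18]=4, dp[19]=2, dp[20]=2, dp[21]=3
Minimum coins for 21 = 3


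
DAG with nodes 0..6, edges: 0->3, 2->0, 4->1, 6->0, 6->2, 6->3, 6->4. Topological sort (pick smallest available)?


Kahn's algorithm, process smallest node first
Order: [5, 6, 2, 0, 3, 4, 1]


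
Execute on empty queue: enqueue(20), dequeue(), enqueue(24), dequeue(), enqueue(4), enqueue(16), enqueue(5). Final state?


enqueue(20) -> [20]
dequeue() returns 20 -> []
enqueue(24) -> [24]
dequeue() returns 24 -> []
enqueue(4) -> [4]
enqueue(16) -> [4, 16]
enqueue(5) -> [4, 16, 5]
Final queue (front to back): [4, 16, 5]


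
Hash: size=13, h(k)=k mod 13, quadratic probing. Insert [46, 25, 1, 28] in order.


Insertions: 46->slot 7; 25->slot 12; 1->slot 1; 28->slot 2
Table: [None, 1, 28, None, None, None, None, 46, None, None, None, None, 25]


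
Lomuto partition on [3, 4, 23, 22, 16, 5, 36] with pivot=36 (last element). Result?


Elements <= 36 go left of pivot.
Result: [3, 4, 23, 22, 16, 5, 36], pivot at index 6


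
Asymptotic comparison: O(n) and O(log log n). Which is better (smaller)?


double-logarithmic grows slower than linear
O(log log n) is asymptotically smaller; O(n) grows faster


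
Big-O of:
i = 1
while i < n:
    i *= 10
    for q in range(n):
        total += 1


Per nesting level: O(log n) * O(n) = O(n log n)
Complexity: O(n log n)


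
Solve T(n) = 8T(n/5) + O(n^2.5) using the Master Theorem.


a=8, b=5, c=2.5. log_5(8)=1.292 < c=2.5. Case 3: O(n^c) = O(n^2.500)
Complexity: O(n^2.500)


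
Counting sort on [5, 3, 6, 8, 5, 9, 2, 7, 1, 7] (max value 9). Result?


Count array: [0, 1, 1, 1, 0, 2, 1, 2, 1, 1]
Reconstruct: [1, 2, 3, 5, 5, 6, 7, 7, 8, 9]


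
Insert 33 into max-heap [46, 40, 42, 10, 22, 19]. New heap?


Append 33: [46, 40, 42, 10, 22, 19, 33]
Bubble up: no swaps needed
Result: [46, 40, 42, 10, 22, 19, 33]


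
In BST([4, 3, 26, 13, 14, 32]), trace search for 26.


BST root = 4
Search for 26: compare at each node
Path: [4, 26]


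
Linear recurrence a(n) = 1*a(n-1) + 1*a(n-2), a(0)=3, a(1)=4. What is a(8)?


Build bottom-up:
...a(6)=47, a(7)=76, a(8)=1*76+1*47=123


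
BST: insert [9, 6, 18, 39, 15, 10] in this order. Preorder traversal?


Root = 9; build tree by BST insertion.
Preorder traversal: [9, 6, 18, 15, 10, 39]


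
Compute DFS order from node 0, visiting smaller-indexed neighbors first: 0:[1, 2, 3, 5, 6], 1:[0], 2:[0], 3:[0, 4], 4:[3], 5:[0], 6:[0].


DFS stack-based: start with [0]
Visit order: [0, 1, 2, 3, 4, 5, 6]


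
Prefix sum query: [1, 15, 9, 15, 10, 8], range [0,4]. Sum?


Prefix sums: [0, 1, 16, 25, 40, 50, 58]
Sum[0..4] = prefix[5] - prefix[0] = 50 - 0 = 50


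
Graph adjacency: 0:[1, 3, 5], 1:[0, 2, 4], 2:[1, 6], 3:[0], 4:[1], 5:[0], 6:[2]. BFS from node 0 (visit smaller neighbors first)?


BFS queue: start with [0]
Visit order: [0, 1, 3, 5, 2, 4, 6]


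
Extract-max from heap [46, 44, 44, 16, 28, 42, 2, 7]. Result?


Max = 46
Replace root with last, heapify down
Resulting heap: [44, 28, 44, 16, 7, 42, 2]


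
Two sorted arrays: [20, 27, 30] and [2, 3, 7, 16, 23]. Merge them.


Compare heads, take smaller each step.
Merged: [2, 3, 7, 16, 20, 23, 27, 30]


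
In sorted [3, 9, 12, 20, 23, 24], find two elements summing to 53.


Two pointers: lo=0, hi=5
No pair sums to 53


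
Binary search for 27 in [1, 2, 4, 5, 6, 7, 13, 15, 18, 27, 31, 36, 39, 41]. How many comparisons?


Search for 27:
[0,13] mid=6 arr[6]=13
[7,13] mid=10 arr[10]=31
[7,9] mid=8 arr[8]=18
[9,9] mid=9 arr[9]=27
Total: 4 comparisons


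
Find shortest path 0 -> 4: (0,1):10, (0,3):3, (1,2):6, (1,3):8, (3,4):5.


Dijkstra from 0:
Distances: {0: 0, 1: 10, 2: 16, 3: 3, 4: 8}
Shortest distance to 4 = 8, path = [0, 3, 4]


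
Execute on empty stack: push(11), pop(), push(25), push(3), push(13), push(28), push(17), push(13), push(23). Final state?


push(11) -> [11]
pop() returns 11 -> []
push(25) -> [25]
push(3) -> [25, 3]
push(13) -> [25, 3, 13]
push(28) -> [25, 3, 13, 28]
push(17) -> [25, 3, 13, 28, 17]
push(13) -> [25, 3, 13, 28, 17, 13]
push(23) -> [25, 3, 13, 28, 17, 13, 23]
Final stack (bottom to top): [25, 3, 13, 28, 17, 13, 23]


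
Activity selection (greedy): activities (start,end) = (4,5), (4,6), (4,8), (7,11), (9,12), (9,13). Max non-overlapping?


Greedy: pick earliest-ending, then skip overlaps.
Selected (2 activities): [(4, 5), (7, 11)]


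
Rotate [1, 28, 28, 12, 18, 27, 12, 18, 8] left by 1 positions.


Left rotate by 1: [28, 28, 12, 18, 27, 12, 18, 8, 1]


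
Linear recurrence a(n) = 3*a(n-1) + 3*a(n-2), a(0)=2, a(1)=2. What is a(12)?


Build bottom-up:
...a(10)=479682, a(11)=1818612, a(12)=3*1818612+3*479682=6894882


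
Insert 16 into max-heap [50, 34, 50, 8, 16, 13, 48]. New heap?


Append 16: [50, 34, 50, 8, 16, 13, 48, 16]
Bubble up: swap idx 7(16) with idx 3(8)
Result: [50, 34, 50, 16, 16, 13, 48, 8]


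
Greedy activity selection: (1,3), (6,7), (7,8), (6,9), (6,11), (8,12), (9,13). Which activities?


Greedy: pick earliest-ending, then skip overlaps.
Selected (4 activities): [(1, 3), (6, 7), (7, 8), (8, 12)]


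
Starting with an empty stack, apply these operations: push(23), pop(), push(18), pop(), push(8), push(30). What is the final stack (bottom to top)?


push(23) -> [23]
pop() returns 23 -> []
push(18) -> [18]
pop() returns 18 -> []
push(8) -> [8]
push(30) -> [8, 30]
Final stack (bottom to top): [8, 30]


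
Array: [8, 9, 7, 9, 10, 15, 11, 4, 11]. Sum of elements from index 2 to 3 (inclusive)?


Prefix sums: [0, 8, 17, 24, 33, 43, 58, 69, 73, 84]
Sum[2..3] = prefix[4] - prefix[2] = 33 - 17 = 16


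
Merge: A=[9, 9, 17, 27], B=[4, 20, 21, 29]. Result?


Compare heads, take smaller each step.
Merged: [4, 9, 9, 17, 20, 21, 27, 29]


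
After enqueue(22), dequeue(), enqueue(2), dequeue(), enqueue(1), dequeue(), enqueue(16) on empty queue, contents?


enqueue(22) -> [22]
dequeue() returns 22 -> []
enqueue(2) -> [2]
dequeue() returns 2 -> []
enqueue(1) -> [1]
dequeue() returns 1 -> []
enqueue(16) -> [16]
Final queue (front to back): [16]


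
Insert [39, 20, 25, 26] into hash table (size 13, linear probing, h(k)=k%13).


Insertions: 39->slot 0; 20->slot 7; 25->slot 12; 26->slot 1
Table: [39, 26, None, None, None, None, None, 20, None, None, None, None, 25]


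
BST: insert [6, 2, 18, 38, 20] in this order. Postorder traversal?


Root = 6; build tree by BST insertion.
Postorder traversal: [2, 20, 38, 18, 6]


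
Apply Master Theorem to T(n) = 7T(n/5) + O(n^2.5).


a=7, b=5, c=2.5. log_5(7)=1.209 < c=2.5. Case 3: O(n^c) = O(n^2.500)
Complexity: O(n^2.500)


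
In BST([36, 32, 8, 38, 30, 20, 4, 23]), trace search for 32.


BST root = 36
Search for 32: compare at each node
Path: [36, 32]


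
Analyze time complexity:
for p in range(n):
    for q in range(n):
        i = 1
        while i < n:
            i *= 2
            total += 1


Per nesting level: O(n) * O(n) * O(log n) = O(n^2 log n)
Complexity: O(n^2 log n)


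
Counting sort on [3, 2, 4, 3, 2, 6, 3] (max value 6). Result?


Count array: [0, 0, 2, 3, 1, 0, 1]
Reconstruct: [2, 2, 3, 3, 3, 4, 6]


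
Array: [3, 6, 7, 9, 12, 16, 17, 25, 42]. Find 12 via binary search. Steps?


Search for 12:
[0,8] mid=4 arr[4]=12
Total: 1 comparisons


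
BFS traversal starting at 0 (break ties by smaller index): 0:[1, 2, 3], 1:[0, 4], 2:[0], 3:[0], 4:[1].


BFS queue: start with [0]
Visit order: [0, 1, 2, 3, 4]


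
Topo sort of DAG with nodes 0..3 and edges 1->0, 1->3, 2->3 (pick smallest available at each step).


Kahn's algorithm, process smallest node first
Order: [1, 0, 2, 3]


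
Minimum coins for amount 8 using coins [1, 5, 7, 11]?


dp[0]=0; dp[i]=1+min(dp[i-c] for c in coins)
...dp[3]=3, dp[4]=4, dp[5]=1, dp[6]=2, dp[7]=1, dp[8]=2
Minimum coins for 8 = 2


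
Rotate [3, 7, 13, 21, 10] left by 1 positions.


Left rotate by 1: [7, 13, 21, 10, 3]


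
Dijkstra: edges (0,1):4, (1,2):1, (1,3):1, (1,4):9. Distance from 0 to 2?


Dijkstra from 0:
Distances: {0: 0, 1: 4, 2: 5, 3: 5, 4: 13}
Shortest distance to 2 = 5, path = [0, 1, 2]


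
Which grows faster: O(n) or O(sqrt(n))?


sublinear grows slower than linear
O(sqrt(n)) is asymptotically smaller; O(n) grows faster


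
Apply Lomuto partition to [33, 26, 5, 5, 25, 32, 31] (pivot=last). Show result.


Elements <= 31 go left of pivot.
Result: [26, 5, 5, 25, 31, 32, 33], pivot at index 4


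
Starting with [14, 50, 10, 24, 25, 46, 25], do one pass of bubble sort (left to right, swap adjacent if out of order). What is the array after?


After one pass: [14, 10, 24, 25, 46, 25, 50]


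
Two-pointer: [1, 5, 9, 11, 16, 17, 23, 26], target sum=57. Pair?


Two pointers: lo=0, hi=7
No pair sums to 57


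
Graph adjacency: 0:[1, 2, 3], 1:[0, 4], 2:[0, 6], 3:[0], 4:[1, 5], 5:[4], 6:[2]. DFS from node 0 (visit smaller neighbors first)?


DFS stack-based: start with [0]
Visit order: [0, 1, 4, 5, 2, 6, 3]


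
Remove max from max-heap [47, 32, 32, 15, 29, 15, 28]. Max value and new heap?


Max = 47
Replace root with last, heapify down
Resulting heap: [32, 29, 32, 15, 28, 15]


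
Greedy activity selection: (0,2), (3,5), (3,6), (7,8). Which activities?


Greedy: pick earliest-ending, then skip overlaps.
Selected (3 activities): [(0, 2), (3, 5), (7, 8)]


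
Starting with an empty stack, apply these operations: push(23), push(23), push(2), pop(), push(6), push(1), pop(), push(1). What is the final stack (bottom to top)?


push(23) -> [23]
push(23) -> [23, 23]
push(2) -> [23, 23, 2]
pop() returns 2 -> [23, 23]
push(6) -> [23, 23, 6]
push(1) -> [23, 23, 6, 1]
pop() returns 1 -> [23, 23, 6]
push(1) -> [23, 23, 6, 1]
Final stack (bottom to top): [23, 23, 6, 1]
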